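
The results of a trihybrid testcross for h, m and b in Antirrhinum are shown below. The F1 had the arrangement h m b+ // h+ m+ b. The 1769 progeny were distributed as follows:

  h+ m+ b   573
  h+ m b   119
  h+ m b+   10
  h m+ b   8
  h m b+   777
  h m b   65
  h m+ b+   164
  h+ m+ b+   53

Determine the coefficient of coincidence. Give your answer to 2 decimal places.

The two rarest classes, h+ m b+ and h m+ b, are the double crossovers. Comparing them with the parentals, only the h allele has switched, so h is the middle locus and the order is m – h – b.
m–h: (283 + 18)/1769 = 0.1702; h–b: (118 + 18)/1769 = 0.0769.
Expected DCO frequency = 0.1702 × 0.0769 ≈ 0.01309; observed = 18/1769 ≈ 0.01018.
Coefficient of coincidence = 0.01018/0.01309 ≈ 0.78.

0.78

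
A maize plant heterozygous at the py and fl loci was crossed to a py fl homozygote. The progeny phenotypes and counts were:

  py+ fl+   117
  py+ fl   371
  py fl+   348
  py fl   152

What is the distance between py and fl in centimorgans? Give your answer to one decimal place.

The two most frequent classes, py+ fl (371) and py fl+ (348), are the parental types, so the F1 was py+ fl / py fl+.
The recombinant classes are py+ fl+ and py fl: 117 + 152 = 269.
Recombination frequency = 269/988 = 0.2723 ≈ 27.2%, i.e. 27.2 centimorgans.

27.2 centimorgans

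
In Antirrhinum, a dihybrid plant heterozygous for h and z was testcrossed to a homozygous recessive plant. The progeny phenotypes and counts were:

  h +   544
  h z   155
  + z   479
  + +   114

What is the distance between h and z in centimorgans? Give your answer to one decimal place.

20.8 centimorgans

The two most frequent classes, + z (479) and h + (544), are the parental types, so the F1 was + z / h +.
The recombinant classes are + + and h z: 114 + 155 = 269.
Recombination frequency = 269/1292 = 0.2082 ≈ 20.8%, i.e. 20.8 centimorgans.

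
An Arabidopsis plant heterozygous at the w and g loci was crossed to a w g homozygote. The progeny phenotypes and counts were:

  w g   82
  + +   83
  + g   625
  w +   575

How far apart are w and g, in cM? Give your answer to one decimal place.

12.1 cM

The two most frequent classes, + g (625) and w + (575), are the parental types, so the F1 was + g / w +.
The recombinant classes are + + and w g: 83 + 82 = 165.
Recombination frequency = 165/1365 = 0.1209 ≈ 12.1%, i.e. 12.1 cM.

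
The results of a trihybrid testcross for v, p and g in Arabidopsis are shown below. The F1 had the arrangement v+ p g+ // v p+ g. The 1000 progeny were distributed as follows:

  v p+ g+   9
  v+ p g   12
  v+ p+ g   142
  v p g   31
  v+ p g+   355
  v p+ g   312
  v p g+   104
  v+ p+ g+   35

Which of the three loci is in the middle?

The two rarest classes, v+ p g and v p+ g+, are the double crossovers. Comparing them with the parentals, only the g allele has switched, so g is the middle locus and the order is v – g – p.

g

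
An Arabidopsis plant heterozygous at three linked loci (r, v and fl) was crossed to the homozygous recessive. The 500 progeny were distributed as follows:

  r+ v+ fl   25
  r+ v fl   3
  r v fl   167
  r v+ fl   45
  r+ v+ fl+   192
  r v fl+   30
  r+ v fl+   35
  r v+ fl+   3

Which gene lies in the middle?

r

The two most frequent reciprocal classes, r v fl and r+ v+ fl+, are the parental types, so the F1 was r v fl / r+ v+ fl+.
The two rarest classes, r+ v fl and r v+ fl+, are the double crossovers. Comparing them with the parentals, only the r allele has switched, so r is the middle locus and the order is fl – r – v.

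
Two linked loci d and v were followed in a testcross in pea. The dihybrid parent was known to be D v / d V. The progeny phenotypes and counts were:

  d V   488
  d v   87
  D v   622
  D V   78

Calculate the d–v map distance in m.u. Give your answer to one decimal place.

The recombinant classes are D V and d v: 78 + 87 = 165.
Recombination frequency = 165/1275 = 0.1294 ≈ 12.9%, i.e. 12.9 m.u.

12.9 m.u.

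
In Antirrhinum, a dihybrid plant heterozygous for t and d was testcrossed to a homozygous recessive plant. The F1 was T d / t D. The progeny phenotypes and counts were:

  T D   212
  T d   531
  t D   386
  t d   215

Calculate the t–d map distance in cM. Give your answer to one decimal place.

The recombinant classes are T D and t d: 212 + 215 = 427.
Recombination frequency = 427/1344 = 0.3177 ≈ 31.8%, i.e. 31.8 cM.

31.8 cM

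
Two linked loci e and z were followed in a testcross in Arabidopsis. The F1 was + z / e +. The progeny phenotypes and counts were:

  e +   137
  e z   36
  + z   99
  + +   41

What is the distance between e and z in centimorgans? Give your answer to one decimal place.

24.6 centimorgans

The recombinant classes are + + and e z: 41 + 36 = 77.
Recombination frequency = 77/313 = 0.2460 ≈ 24.6%, i.e. 24.6 centimorgans.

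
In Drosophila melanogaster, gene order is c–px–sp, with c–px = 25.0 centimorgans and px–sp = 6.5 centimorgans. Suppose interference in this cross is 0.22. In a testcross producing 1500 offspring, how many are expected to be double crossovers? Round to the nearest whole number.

Map distances give recombination frequencies of 0.250 and 0.065 for the two intervals.
With interference 0.22 (so coincidence = 0.78), expected double-crossover frequency = 0.250 × 0.065 × 0.78 = 0.01268.
Expected number = 0.01268 × 1500 = 19.01 ≈ 19.

19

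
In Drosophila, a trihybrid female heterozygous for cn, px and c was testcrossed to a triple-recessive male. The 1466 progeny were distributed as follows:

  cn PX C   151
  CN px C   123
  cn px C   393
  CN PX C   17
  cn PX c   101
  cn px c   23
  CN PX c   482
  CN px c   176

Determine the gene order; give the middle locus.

The two most frequent reciprocal classes, cn px C and CN PX c, are the parental types, so the F1 was cn px C / CN PX c.
The two rarest classes, cn px c and CN PX C, are the double crossovers. Comparing them with the parentals, only the c allele has switched, so c is the middle locus and the order is cn – c – px.

c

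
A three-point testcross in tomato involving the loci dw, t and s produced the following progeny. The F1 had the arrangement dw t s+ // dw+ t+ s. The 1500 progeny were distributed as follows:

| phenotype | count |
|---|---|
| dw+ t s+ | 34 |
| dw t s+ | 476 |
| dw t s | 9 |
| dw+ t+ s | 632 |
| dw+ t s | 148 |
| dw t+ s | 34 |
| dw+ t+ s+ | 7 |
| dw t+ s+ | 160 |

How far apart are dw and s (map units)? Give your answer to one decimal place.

5.6 map units

The two rarest classes, dw t s and dw+ t+ s+, are the double crossovers. Comparing them with the parentals, only the s allele has switched, so s is the middle locus and the order is dw – s – t.
Crossovers in the dw–s interval produce the single-crossover classes dw+ t s+ and dw t+ s (34 + 34 = 68) plus the double crossovers (16).
RF(dw–s) = (68 + 16) / 1500 = 84/1500 = 0.0560 → 5.6 map units.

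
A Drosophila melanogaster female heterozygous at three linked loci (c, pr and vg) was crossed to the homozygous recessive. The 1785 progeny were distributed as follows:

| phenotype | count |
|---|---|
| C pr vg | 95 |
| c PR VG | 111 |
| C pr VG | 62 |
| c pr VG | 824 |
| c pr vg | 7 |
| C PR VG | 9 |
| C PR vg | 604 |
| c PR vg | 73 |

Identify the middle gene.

vg

The two most frequent reciprocal classes, C PR vg and c pr VG, are the parental types, so the F1 was C PR vg / c pr VG.
The two rarest classes, C PR VG and c pr vg, are the double crossovers. Comparing them with the parentals, only the vg allele has switched, so vg is the middle locus and the order is c – vg – pr.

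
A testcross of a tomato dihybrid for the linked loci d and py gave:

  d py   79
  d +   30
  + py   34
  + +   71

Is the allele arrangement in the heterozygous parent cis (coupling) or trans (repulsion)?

cis

The two most frequent classes are + + (71) and d py (79); these are the parental (non-recombinant) types.
So the F1 carried + + on one chromosome and d py on the other — the recessive alleles are on the same chromosome (cis / coupling).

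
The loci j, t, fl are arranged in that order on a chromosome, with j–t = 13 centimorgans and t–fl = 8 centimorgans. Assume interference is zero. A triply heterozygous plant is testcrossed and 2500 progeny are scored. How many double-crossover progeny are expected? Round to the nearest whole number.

Map distances give recombination frequencies of 0.130 and 0.080 for the two intervals.
With no interference, expected double-crossover frequency = 0.130 × 0.080 = 0.01040.
Expected number = 0.01040 × 2500 = 26.00 ≈ 26.

26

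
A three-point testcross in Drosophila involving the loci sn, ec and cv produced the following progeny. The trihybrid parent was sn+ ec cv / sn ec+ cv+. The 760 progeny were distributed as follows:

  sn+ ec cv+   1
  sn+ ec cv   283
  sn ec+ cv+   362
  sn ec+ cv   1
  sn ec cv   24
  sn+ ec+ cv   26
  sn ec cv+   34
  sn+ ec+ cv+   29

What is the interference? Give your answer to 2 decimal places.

0.55

The two rarest classes, sn+ ec cv+ and sn ec+ cv, are the double crossovers. Comparing them with the parentals, only the cv allele has switched, so cv is the middle locus and the order is ec – cv – sn.
ec–cv: (60 + 2)/760 = 0.0816; cv–sn: (53 + 2)/760 = 0.0724.
Expected DCO frequency = 0.0816 × 0.0724 ≈ 0.00591; observed = 2/760 ≈ 0.00263.
Coefficient of coincidence = 0.00263/0.00591 ≈ 0.45; interference = 1 − 0.45 = 0.55.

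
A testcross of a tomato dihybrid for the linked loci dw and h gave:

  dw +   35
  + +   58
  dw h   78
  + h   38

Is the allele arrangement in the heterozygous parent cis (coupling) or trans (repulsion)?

cis

The two most frequent classes are + + (58) and dw h (78); these are the parental (non-recombinant) types.
So the F1 carried + + on one chromosome and dw h on the other — the recessive alleles are on the same chromosome (cis / coupling).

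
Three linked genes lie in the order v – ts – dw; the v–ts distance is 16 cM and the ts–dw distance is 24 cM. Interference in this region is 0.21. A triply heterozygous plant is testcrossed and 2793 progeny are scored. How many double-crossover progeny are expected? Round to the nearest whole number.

Map distances give recombination frequencies of 0.160 and 0.240 for the two intervals.
With interference 0.21 (so coincidence = 0.79), expected double-crossover frequency = 0.160 × 0.240 × 0.79 = 0.03034.
Expected number = 0.03034 × 2793 = 84.73 ≈ 85.

85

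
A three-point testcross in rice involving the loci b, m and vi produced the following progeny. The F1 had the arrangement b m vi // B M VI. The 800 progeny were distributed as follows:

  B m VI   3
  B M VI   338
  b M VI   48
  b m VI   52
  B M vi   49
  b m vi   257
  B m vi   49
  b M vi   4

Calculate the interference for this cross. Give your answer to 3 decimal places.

0.501

The two rarest classes, b M vi and B m VI, are the double crossovers. Comparing them with the parentals, only the m allele has switched, so m is the middle locus and the order is vi – m – b.
vi–m: (101 + 7)/800 = 0.1350; m–b: (97 + 7)/800 = 0.1300.
Expected DCO frequency = 0.1350 × 0.1300 ≈ 0.01755; observed = 7/800 ≈ 0.00875.
Coefficient of coincidence = 0.00875/0.01755 ≈ 0.499; interference = 1 − 0.499 = 0.501.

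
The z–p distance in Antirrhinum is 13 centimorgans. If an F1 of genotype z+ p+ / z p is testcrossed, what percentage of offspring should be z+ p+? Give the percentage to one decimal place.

43.5%

A map distance of 13 centimorgans corresponds to a recombination frequency of 0.130.
The F1 is z+ p+ / z p, so z+ p+ is a parental gamete class with expected frequency (1 − r)/2 = 0.870/2 = 0.4350.
That is 0.4350 = 43.5% of the progeny.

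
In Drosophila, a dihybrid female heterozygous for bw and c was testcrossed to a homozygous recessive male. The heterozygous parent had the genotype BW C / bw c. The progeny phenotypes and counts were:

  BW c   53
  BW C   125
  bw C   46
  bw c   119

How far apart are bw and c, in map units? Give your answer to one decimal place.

28.9 map units

The recombinant classes are BW c and bw C: 53 + 46 = 99.
Recombination frequency = 99/343 = 0.2886 ≈ 28.9%, i.e. 28.9 map units.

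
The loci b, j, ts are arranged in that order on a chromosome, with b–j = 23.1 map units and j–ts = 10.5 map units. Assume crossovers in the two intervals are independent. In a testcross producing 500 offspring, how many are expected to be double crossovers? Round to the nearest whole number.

Map distances give recombination frequencies of 0.231 and 0.105 for the two intervals.
With no interference, expected double-crossover frequency = 0.231 × 0.105 = 0.02425.
Expected number = 0.02425 × 500 = 12.13 ≈ 12.

12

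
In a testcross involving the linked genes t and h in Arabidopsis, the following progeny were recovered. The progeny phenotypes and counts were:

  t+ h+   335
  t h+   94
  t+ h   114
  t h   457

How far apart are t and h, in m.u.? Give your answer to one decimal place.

20.8 m.u.

The two most frequent classes, t+ h+ (335) and t h (457), are the parental types, so the F1 was t+ h+ / t h.
The recombinant classes are t+ h and t h+: 114 + 94 = 208.
Recombination frequency = 208/1000 = 0.2080 ≈ 20.8%, i.e. 20.8 m.u.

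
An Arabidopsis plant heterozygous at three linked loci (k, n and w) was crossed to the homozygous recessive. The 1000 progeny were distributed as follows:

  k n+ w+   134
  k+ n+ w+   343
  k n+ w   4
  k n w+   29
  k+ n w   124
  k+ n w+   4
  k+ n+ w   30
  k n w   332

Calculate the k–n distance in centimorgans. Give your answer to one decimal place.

26.6 centimorgans

The two most frequent reciprocal classes, k+ n+ w+ and k n w, are the parental types, so the F1 was k+ n+ w+ / k n w.
The two rarest classes, k+ n w+ and k n+ w, are the double crossovers. Comparing them with the parentals, only the n allele has switched, so n is the middle locus and the order is w – n – k.
Crossovers in the n–k interval produce the single-crossover classes k n+ w+ and k+ n w (134 + 124 = 258) plus the double crossovers (8).
RF(n–k) = (258 + 8) / 1000 = 266/1000 = 0.2660 → 26.6 centimorgans.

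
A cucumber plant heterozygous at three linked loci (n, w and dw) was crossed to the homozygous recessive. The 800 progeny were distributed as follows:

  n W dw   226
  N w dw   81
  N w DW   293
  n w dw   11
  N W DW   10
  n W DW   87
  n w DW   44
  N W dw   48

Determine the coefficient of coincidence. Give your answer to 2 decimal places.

The two most frequent reciprocal classes, n W dw and N w DW, are the parental types, so the F1 was n W dw / N w DW.
The two rarest classes, n w dw and N W DW, are the double crossovers. Comparing them with the parentals, only the w allele has switched, so w is the middle locus and the order is dw – w – n.
dw–w: (168 + 21)/800 = 0.2362; w–n: (92 + 21)/800 = 0.1412.
Expected DCO frequency = 0.2362 × 0.1412 ≈ 0.03335; observed = 21/800 ≈ 0.02625.
Coefficient of coincidence = 0.02625/0.03335 ≈ 0.79.

0.79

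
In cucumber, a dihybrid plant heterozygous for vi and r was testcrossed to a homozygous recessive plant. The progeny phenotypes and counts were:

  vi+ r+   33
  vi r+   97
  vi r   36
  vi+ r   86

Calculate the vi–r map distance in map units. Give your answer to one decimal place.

The two most frequent classes, vi+ r (86) and vi r+ (97), are the parental types, so the F1 was vi+ r / vi r+.
The recombinant classes are vi+ r+ and vi r: 33 + 36 = 69.
Recombination frequency = 69/252 = 0.2738 ≈ 27.4%, i.e. 27.4 map units.

27.4 map units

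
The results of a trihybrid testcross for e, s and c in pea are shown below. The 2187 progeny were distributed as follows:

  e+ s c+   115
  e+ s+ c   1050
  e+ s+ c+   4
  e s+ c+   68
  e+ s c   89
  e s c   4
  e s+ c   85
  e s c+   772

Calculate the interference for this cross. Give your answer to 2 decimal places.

0.49

The two most frequent reciprocal classes, e s c+ and e+ s+ c, are the parental types, so the F1 was e s c+ / e+ s+ c.
The two rarest classes, e s c and e+ s+ c+, are the double crossovers. Comparing them with the parentals, only the c allele has switched, so c is the middle locus and the order is s – c – e.
s–c: (157 + 8)/2187 = 0.0754; c–e: (200 + 8)/2187 = 0.0951.
Expected DCO frequency = 0.0754 × 0.0951 ≈ 0.00717; observed = 8/2187 ≈ 0.00366.
Coefficient of coincidence = 0.00366/0.00717 ≈ 0.51; interference = 1 − 0.51 = 0.49.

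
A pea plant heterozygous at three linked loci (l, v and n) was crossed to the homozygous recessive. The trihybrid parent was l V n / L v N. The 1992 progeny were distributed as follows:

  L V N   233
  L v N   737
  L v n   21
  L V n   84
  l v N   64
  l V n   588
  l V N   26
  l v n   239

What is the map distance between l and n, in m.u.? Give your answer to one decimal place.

The two rarest classes, l V N and L v n, are the double crossovers. Comparing them with the parentals, only the n allele has switched, so n is the middle locus and the order is v – n – l.
Crossovers in the n–l interval produce the single-crossover classes L V n and l v N (84 + 64 = 148) plus the double crossovers (47).
RF(n–l) = (148 + 47) / 1992 = 195/1992 = 0.0979 → 9.8 m.u.

9.8 m.u.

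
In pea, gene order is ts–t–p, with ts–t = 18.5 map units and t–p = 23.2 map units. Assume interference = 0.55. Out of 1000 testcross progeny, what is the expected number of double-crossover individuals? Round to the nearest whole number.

19

Map distances give recombination frequencies of 0.185 and 0.232 for the two intervals.
With interference 0.55 (so coincidence = 0.45), expected double-crossover frequency = 0.185 × 0.232 × 0.45 = 0.01931.
Expected number = 0.01931 × 1000 = 19.31 ≈ 19.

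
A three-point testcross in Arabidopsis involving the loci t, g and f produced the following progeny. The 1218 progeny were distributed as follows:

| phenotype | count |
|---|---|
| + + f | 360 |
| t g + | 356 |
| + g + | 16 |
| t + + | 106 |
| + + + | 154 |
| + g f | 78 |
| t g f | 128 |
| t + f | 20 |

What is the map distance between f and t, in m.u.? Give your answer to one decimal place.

The two most frequent reciprocal classes, t g + and + + f, are the parental types, so the F1 was t g + / + + f.
The two rarest classes, + g + and t + f, are the double crossovers. Comparing them with the parentals, only the t allele has switched, so t is the middle locus and the order is g – t – f.
Crossovers in the t–f interval produce the single-crossover classes t g f and + + + (128 + 154 = 282) plus the double crossovers (36).
RF(t–f) = (282 + 36) / 1218 = 318/1218 = 0.2611 → 26.1 m.u.

26.1 m.u.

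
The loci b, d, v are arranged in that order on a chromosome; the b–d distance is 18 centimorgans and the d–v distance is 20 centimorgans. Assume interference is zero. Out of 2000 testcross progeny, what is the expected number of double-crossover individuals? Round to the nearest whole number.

72

Map distances give recombination frequencies of 0.180 and 0.200 for the two intervals.
With no interference, expected double-crossover frequency = 0.180 × 0.200 = 0.03600.
Expected number = 0.03600 × 2000 = 72.00 ≈ 72.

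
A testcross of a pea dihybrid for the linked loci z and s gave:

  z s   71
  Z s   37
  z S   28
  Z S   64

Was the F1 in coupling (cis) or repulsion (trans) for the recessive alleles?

The two most frequent classes are Z S (64) and z s (71); these are the parental (non-recombinant) types.
So the F1 carried Z S on one chromosome and z s on the other — the recessive alleles are on the same chromosome (cis / coupling).

cis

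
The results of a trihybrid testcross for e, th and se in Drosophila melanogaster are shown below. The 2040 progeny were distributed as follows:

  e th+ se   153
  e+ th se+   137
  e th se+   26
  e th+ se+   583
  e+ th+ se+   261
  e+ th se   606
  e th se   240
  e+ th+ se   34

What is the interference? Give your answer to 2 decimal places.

0.38

The two most frequent reciprocal classes, e th+ se+ and e+ th se, are the parental types, so the F1 was e th+ se+ / e+ th se.
The two rarest classes, e th se+ and e+ th+ se, are the double crossovers. Comparing them with the parentals, only the th allele has switched, so th is the middle locus and the order is e – th – se.
e–th: (501 + 60)/2040 = 0.2750; th–se: (290 + 60)/2040 = 0.1716.
Expected DCO frequency = 0.2750 × 0.1716 ≈ 0.04719; observed = 60/2040 ≈ 0.02941.
Coefficient of coincidence = 0.02941/0.04719 ≈ 0.62; interference = 1 − 0.62 = 0.38.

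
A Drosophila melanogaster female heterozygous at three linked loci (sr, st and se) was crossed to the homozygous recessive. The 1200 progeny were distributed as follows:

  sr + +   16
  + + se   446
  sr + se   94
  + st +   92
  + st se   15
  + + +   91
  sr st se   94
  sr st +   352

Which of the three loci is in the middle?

st

The two most frequent reciprocal classes, + + se and sr st +, are the parental types, so the F1 was + + se / sr st +.
The two rarest classes, + st se and sr + +, are the double crossovers. Comparing them with the parentals, only the st allele has switched, so st is the middle locus and the order is sr – st – se.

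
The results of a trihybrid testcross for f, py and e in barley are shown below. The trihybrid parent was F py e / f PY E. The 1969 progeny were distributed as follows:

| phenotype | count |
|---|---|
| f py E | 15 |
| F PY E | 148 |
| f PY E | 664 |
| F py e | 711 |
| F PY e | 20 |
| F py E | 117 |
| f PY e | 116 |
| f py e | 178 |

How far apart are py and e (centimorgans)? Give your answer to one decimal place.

13.6 centimorgans

The two rarest classes, F PY e and f py E, are the double crossovers. Comparing them with the parentals, only the py allele has switched, so py is the middle locus and the order is e – py – f.
Crossovers in the e–py interval produce the single-crossover classes F py E and f PY e (117 + 116 = 233) plus the double crossovers (35).
RF(e–py) = (233 + 35) / 1969 = 268/1969 = 0.1361 → 13.6 centimorgans.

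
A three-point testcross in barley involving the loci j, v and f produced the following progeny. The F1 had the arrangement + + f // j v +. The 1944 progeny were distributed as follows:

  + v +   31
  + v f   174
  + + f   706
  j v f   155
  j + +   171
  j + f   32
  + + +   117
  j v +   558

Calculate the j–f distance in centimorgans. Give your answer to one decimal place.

17.2 centimorgans

The two rarest classes, j + f and + v +, are the double crossovers. Comparing them with the parentals, only the j allele has switched, so j is the middle locus and the order is f – j – v.
Crossovers in the f–j interval produce the single-crossover classes + + + and j v f (117 + 155 = 272) plus the double crossovers (63).
RF(f–j) = (272 + 63) / 1944 = 335/1944 = 0.1723 → 17.2 centimorgans.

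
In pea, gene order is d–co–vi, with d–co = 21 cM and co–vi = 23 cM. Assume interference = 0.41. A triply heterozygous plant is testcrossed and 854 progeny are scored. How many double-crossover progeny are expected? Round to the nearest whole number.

Map distances give recombination frequencies of 0.210 and 0.230 for the two intervals.
With interference 0.41 (so coincidence = 0.59), expected double-crossover frequency = 0.210 × 0.230 × 0.59 = 0.02850.
Expected number = 0.02850 × 854 = 24.34 ≈ 24.

24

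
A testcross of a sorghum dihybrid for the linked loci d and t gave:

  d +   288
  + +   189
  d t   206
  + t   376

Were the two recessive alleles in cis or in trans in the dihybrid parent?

trans

The two most frequent classes are + t (376) and d + (288); these are the parental (non-recombinant) types.
So the F1 carried + t on one chromosome and d + on the other — the recessive alleles are on opposite chromosomes (trans / repulsion).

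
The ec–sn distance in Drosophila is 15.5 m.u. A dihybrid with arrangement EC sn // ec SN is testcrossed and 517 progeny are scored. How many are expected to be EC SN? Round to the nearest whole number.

40

A map distance of 15.5 m.u. corresponds to a recombination frequency of 0.155.
The F1 is EC sn / ec SN, so EC SN is a recombinant gamete class with expected frequency r/2 = 0.155/2 = 0.0775.
Expected number = 0.0775 × 517 = 40.07 ≈ 40.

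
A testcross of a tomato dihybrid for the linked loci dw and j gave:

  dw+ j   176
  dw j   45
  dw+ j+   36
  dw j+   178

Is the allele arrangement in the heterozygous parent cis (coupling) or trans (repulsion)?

trans

The two most frequent classes are dw+ j (176) and dw j+ (178); these are the parental (non-recombinant) types.
So the F1 carried dw+ j on one chromosome and dw j+ on the other — the recessive alleles are on opposite chromosomes (trans / repulsion).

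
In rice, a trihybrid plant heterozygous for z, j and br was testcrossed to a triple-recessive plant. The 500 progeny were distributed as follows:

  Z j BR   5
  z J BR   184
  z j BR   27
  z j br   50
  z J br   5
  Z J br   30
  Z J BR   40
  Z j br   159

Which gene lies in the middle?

The two most frequent reciprocal classes, z J BR and Z j br, are the parental types, so the F1 was z J BR / Z j br.
The two rarest classes, z J br and Z j BR, are the double crossovers. Comparing them with the parentals, only the br allele has switched, so br is the middle locus and the order is j – br – z.

br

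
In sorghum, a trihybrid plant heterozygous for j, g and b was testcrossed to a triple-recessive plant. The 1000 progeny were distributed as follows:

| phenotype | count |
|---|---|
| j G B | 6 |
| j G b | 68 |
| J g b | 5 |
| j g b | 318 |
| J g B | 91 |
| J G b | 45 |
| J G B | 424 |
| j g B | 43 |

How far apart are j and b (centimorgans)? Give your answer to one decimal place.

The two most frequent reciprocal classes, j g b and J G B, are the parental types, so the F1 was j g b / J G B.
The two rarest classes, J g b and j G B, are the double crossovers. Comparing them with the parentals, only the j allele has switched, so j is the middle locus and the order is g – j – b.
Crossovers in the j–b interval produce the single-crossover classes j g B and J G b (43 + 45 = 88) plus the double crossovers (11).
RF(j–b) = (88 + 11) / 1000 = 99/1000 = 0.0990 → 9.9 centimorgans.

9.9 centimorgans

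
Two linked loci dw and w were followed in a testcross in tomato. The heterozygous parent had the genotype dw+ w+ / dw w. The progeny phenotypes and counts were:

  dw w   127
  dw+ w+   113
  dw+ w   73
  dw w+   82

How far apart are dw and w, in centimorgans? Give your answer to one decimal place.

39.2 centimorgans

The recombinant classes are dw+ w and dw w+: 73 + 82 = 155.
Recombination frequency = 155/395 = 0.3924 ≈ 39.2%, i.e. 39.2 centimorgans.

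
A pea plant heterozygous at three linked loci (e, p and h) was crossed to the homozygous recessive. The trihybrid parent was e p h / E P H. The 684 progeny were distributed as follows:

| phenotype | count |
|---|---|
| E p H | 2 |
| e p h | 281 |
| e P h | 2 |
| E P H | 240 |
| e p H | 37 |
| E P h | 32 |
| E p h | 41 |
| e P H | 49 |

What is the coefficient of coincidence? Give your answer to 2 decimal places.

0.40

The two rarest classes, e P h and E p H, are the double crossovers. Comparing them with the parentals, only the p allele has switched, so p is the middle locus and the order is e – p – h.
e–p: (90 + 4)/684 = 0.1374; p–h: (69 + 4)/684 = 0.1067.
Expected DCO frequency = 0.1374 × 0.1067 ≈ 0.01466; observed = 4/684 ≈ 0.00585.
Coefficient of coincidence = 0.00585/0.01466 ≈ 0.40.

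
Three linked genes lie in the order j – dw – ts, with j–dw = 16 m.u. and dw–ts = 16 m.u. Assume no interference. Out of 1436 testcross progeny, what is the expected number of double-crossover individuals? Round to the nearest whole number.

37

Map distances give recombination frequencies of 0.160 and 0.160 for the two intervals.
With no interference, expected double-crossover frequency = 0.160 × 0.160 = 0.02560.
Expected number = 0.02560 × 1436 = 36.76 ≈ 37.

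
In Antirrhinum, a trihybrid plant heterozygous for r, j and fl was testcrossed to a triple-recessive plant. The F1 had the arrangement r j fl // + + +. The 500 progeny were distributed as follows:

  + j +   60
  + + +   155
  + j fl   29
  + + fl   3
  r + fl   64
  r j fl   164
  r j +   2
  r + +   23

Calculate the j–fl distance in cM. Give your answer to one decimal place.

The two rarest classes, r j + and + + fl, are the double crossovers. Comparing them with the parentals, only the fl allele has switched, so fl is the middle locus and the order is r – fl – j.
Crossovers in the fl–j interval produce the single-crossover classes r + fl and + j + (64 + 60 = 124) plus the double crossovers (5).
RF(fl–j) = (124 + 5) / 500 = 129/500 = 0.2580 → 25.8 cM.

25.8 cM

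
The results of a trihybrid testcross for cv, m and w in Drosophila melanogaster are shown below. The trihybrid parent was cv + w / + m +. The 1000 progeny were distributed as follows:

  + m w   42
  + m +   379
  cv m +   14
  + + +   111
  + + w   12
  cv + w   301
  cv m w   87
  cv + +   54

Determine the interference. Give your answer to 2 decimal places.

0.05

The two rarest classes, + + w and cv m +, are the double crossovers. Comparing them with the parentals, only the cv allele has switched, so cv is the middle locus and the order is w – cv – m.
w–cv: (96 + 26)/1000 = 0.1220; cv–m: (198 + 26)/1000 = 0.2240.
Expected DCO frequency = 0.1220 × 0.2240 ≈ 0.02733; observed = 26/1000 ≈ 0.02600.
Coefficient of coincidence = 0.02600/0.02733 ≈ 0.95; interference = 1 − 0.95 = 0.05.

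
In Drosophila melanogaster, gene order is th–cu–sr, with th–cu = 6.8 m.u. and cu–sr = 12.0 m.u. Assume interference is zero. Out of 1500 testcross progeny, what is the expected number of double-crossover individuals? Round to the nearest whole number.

12

Map distances give recombination frequencies of 0.068 and 0.120 for the two intervals.
With no interference, expected double-crossover frequency = 0.068 × 0.120 = 0.00816.
Expected number = 0.00816 × 1500 = 12.24 ≈ 12.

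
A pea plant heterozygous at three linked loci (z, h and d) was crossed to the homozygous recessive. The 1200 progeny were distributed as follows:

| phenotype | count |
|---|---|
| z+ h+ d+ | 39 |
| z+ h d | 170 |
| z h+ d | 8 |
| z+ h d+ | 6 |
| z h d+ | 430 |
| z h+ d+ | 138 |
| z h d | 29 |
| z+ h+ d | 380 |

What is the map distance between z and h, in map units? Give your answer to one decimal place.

The two most frequent reciprocal classes, z+ h+ d and z h d+, are the parental types, so the F1 was z+ h+ d / z h d+.
The two rarest classes, z h+ d and z+ h d+, are the double crossovers. Comparing them with the parentals, only the z allele has switched, so z is the middle locus and the order is d – z – h.
Crossovers in the z–h interval produce the single-crossover classes z+ h d and z h+ d+ (170 + 138 = 308) plus the double crossovers (14).
RF(z–h) = (308 + 14) / 1200 = 322/1200 = 0.2683 → 26.8 map units.

26.8 map units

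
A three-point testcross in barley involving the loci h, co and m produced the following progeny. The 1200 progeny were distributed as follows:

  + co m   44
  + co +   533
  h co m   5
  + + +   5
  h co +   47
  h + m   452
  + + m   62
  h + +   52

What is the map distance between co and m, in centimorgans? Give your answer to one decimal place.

8.8 centimorgans

The two most frequent reciprocal classes, h + m and + co +, are the parental types, so the F1 was h + m / + co +.
The two rarest classes, h co m and + + +, are the double crossovers. Comparing them with the parentals, only the co allele has switched, so co is the middle locus and the order is h – co – m.
Crossovers in the co–m interval produce the single-crossover classes h + + and + co m (52 + 44 = 96) plus the double crossovers (10).
RF(co–m) = (96 + 10) / 1200 = 106/1200 = 0.0883 → 8.8 centimorgans.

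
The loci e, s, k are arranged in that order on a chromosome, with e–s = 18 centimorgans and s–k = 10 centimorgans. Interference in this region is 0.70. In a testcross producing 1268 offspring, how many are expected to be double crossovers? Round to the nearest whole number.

7

Map distances give recombination frequencies of 0.180 and 0.100 for the two intervals.
With interference 0.70 (so coincidence = 0.30), expected double-crossover frequency = 0.180 × 0.100 × 0.30 = 0.00540.
Expected number = 0.00540 × 1268 = 6.85 ≈ 7.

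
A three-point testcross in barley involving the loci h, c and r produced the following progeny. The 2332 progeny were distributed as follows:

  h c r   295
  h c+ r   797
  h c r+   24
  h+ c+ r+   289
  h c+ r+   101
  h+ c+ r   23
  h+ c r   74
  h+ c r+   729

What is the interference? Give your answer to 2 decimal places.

0.22

The two most frequent reciprocal classes, h+ c r+ and h c+ r, are the parental types, so the F1 was h+ c r+ / h c+ r.
The two rarest classes, h c r+ and h+ c+ r, are the double crossovers. Comparing them with the parentals, only the h allele has switched, so h is the middle locus and the order is c – h – r.
c–h: (584 + 47)/2332 = 0.2706; h–r: (175 + 47)/2332 = 0.0952.
Expected DCO frequency = 0.2706 × 0.0952 ≈ 0.02576; observed = 47/2332 ≈ 0.02015.
Coefficient of coincidence = 0.02015/0.02576 ≈ 0.78; interference = 1 − 0.78 = 0.22.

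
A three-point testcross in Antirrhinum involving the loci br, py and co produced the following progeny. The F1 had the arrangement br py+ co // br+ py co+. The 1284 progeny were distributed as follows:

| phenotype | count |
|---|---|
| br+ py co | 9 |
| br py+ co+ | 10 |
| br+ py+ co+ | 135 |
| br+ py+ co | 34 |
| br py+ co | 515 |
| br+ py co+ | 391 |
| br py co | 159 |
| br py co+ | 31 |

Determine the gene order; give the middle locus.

co

The two rarest classes, br py+ co+ and br+ py co, are the double crossovers. Comparing them with the parentals, only the co allele has switched, so co is the middle locus and the order is py – co – br.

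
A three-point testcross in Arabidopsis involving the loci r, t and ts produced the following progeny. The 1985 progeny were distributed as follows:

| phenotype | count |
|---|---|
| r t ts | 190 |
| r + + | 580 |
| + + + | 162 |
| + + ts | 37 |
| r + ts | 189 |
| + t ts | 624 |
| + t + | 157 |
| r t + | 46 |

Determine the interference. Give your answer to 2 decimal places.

The two most frequent reciprocal classes, r + + and + t ts, are the parental types, so the F1 was r + + / + t ts.
The two rarest classes, r t + and + + ts, are the double crossovers. Comparing them with the parentals, only the t allele has switched, so t is the middle locus and the order is ts – t – r.
ts–t: (346 + 83)/1985 = 0.2161; t–r: (352 + 83)/1985 = 0.2191.
Expected DCO frequency = 0.2161 × 0.2191 ≈ 0.04735; observed = 83/1985 ≈ 0.04181.
Coefficient of coincidence = 0.04181/0.04735 ≈ 0.88; interference = 1 − 0.88 = 0.12.

0.12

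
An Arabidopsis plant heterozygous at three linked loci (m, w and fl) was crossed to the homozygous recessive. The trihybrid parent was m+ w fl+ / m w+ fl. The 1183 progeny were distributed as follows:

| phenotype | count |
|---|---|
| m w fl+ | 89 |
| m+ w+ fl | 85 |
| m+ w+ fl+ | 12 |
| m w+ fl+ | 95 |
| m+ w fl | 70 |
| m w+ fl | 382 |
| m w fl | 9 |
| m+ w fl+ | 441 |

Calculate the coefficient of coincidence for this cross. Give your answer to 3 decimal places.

0.685

The two rarest classes, m+ w+ fl+ and m w fl, are the double crossovers. Comparing them with the parentals, only the w allele has switched, so w is the middle locus and the order is m – w – fl.
m–w: (174 + 21)/1183 = 0.1648; w–fl: (165 + 21)/1183 = 0.1572.
Expected DCO frequency = 0.1648 × 0.1572 ≈ 0.02591; observed = 21/1183 ≈ 0.01775.
Coefficient of coincidence = 0.01775/0.02591 ≈ 0.685.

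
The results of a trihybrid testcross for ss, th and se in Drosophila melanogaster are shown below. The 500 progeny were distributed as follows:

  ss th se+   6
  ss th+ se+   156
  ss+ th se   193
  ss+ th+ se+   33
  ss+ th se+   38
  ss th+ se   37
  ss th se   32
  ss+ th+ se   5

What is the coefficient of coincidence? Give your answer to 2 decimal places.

The two most frequent reciprocal classes, ss th+ se+ and ss+ th se, are the parental types, so the F1 was ss th+ se+ / ss+ th se.
The two rarest classes, ss th se+ and ss+ th+ se, are the double crossovers. Comparing them with the parentals, only the th allele has switched, so th is the middle locus and the order is se – th – ss.
se–th: (75 + 11)/500 = 0.1720; th–ss: (65 + 11)/500 = 0.1520.
Expected DCO frequency = 0.1720 × 0.1520 ≈ 0.02614; observed = 11/500 ≈ 0.02200.
Coefficient of coincidence = 0.02200/0.02614 ≈ 0.84.

0.84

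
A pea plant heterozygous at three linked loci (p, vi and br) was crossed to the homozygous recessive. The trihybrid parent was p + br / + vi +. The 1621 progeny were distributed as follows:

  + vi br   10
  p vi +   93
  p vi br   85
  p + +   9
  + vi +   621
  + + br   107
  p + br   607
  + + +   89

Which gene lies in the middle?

br

The two rarest classes, p + + and + vi br, are the double crossovers. Comparing them with the parentals, only the br allele has switched, so br is the middle locus and the order is p – br – vi.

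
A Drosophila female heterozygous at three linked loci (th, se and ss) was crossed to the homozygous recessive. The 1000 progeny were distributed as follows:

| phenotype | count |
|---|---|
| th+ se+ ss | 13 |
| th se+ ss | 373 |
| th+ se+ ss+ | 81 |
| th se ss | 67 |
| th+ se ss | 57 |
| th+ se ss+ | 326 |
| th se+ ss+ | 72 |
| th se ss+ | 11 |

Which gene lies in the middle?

The two most frequent reciprocal classes, th se+ ss and th+ se ss+, are the parental types, so the F1 was th se+ ss / th+ se ss+.
The two rarest classes, th+ se+ ss and th se ss+, are the double crossovers. Comparing them with the parentals, only the th allele has switched, so th is the middle locus and the order is ss – th – se.

th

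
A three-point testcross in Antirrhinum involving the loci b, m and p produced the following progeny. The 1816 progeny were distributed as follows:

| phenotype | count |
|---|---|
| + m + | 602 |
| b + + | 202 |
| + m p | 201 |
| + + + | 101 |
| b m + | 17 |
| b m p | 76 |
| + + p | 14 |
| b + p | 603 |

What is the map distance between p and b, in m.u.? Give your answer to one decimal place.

The two most frequent reciprocal classes, + m + and b + p, are the parental types, so the F1 was + m + / b + p.
The two rarest classes, b m + and + + p, are the double crossovers. Comparing them with the parentals, only the b allele has switched, so b is the middle locus and the order is m – b – p.
Crossovers in the b–p interval produce the single-crossover classes + m p and b + + (201 + 202 = 403) plus the double crossovers (31).
RF(b–p) = (403 + 31) / 1816 = 434/1816 = 0.2390 → 23.9 m.u.

23.9 m.u.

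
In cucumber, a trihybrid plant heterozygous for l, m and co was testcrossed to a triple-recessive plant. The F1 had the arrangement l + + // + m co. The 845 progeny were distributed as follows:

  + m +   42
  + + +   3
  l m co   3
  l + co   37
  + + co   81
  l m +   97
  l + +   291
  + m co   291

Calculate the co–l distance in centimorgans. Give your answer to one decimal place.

The two rarest classes, + + + and l m co, are the double crossovers. Comparing them with the parentals, only the l allele has switched, so l is the middle locus and the order is co – l – m.
Crossovers in the co–l interval produce the single-crossover classes l + co and + m + (37 + 42 = 79) plus the double crossovers (6).
RF(co–l) = (79 + 6) / 845 = 85/845 = 0.1006 → 10.1 centimorgans.

10.1 centimorgans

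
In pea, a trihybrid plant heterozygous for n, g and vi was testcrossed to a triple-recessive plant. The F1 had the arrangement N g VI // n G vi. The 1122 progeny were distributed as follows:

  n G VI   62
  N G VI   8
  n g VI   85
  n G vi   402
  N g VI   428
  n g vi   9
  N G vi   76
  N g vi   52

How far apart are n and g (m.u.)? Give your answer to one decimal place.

The two rarest classes, N G VI and n g vi, are the double crossovers. Comparing them with the parentals, only the g allele has switched, so g is the middle locus and the order is vi – g – n.
Crossovers in the g–n interval produce the single-crossover classes n g VI and N G vi (85 + 76 = 161) plus the double crossovers (17).
RF(g–n) = (161 + 17) / 1122 = 178/1122 = 0.1586 → 15.9 m.u.

15.9 m.u.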